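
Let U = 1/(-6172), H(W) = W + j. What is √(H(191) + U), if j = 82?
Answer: √2599885565/3086 ≈ 16.523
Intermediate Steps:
H(W) = 82 + W (H(W) = W + 82 = 82 + W)
U = -1/6172 ≈ -0.00016202
√(H(191) + U) = √((82 + 191) - 1/6172) = √(273 - 1/6172) = √(1684955/6172) = √2599885565/3086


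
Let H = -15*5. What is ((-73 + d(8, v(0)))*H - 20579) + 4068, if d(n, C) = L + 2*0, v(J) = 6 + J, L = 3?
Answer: -11261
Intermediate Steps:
H = -75
d(n, C) = 3 (d(n, C) = 3 + 2*0 = 3 + 0 = 3)
((-73 + d(8, v(0)))*H - 20579) + 4068 = ((-73 + 3)*(-75) - 20579) + 4068 = (-70*(-75) - 20579) + 4068 = (5250 - 20579) + 4068 = -15329 + 4068 = -11261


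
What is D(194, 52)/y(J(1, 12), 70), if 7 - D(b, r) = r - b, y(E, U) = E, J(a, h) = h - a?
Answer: 149/11 ≈ 13.545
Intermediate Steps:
D(b, r) = 7 + b - r (D(b, r) = 7 - (r - b) = 7 + (b - r) = 7 + b - r)
D(194, 52)/y(J(1, 12), 70) = (7 + 194 - 1*52)/(12 - 1*1) = (7 + 194 - 52)/(12 - 1) = 149/11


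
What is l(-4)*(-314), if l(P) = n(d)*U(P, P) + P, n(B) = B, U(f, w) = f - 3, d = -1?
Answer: -942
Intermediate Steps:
U(f, w) = -3 + f
l(P) = 3 (l(P) = -(-3 + P) + P = (3 - P) + P = 3)
l(-4)*(-314) = 3*(-314) = -942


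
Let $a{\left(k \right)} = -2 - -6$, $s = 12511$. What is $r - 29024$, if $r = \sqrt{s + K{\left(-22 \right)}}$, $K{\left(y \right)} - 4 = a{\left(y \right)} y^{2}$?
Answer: $-29024 + \sqrt{14451} \approx -28904.0$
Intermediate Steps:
$a{\left(k \right)} = 4$ ($a{\left(k \right)} = -2 + 6 = 4$)
$K{\left(y \right)} = 4 + 4 y^{2}$
$r = \sqrt{14451}$ ($r = \sqrt{12511 + \left(4 + 4 \left(-22\right)^{2}\right)} = \sqrt{12511 + \left(4 + 4 \cdot 484\right)} = \sqrt{12511 + \left(4 + 1936\right)} = \sqrt{12511 + 1940} = \sqrt{14451} \approx 120.21$)
$r - 29024 = \sqrt{14451} - 29024 = -29024 + \sqrt{14451}$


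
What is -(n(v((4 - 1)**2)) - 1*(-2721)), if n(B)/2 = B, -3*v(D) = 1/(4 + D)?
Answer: -106117/39 ≈ -2720.9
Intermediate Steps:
v(D) = -1/(3*(4 + D))
n(B) = 2*B
-(n(v((4 - 1)**2)) - 1*(-2721)) = -(2*(-1/(12 + 3*(4 - 1)**2)) - 1*(-2721)) = -(2*(-1/(12 + 3*3**2)) + 2721) = -(2*(-1/(12 + 3*9)) + 2721) = -(2*(-1/(12 + 27)) + 2721) = -(2*(-1/39) + 2721) = -(-2/39 + 2721) = -1*106117/39 = -106117/39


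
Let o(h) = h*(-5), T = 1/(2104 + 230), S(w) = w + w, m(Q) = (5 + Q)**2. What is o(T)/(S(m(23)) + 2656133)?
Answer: -5/6203074134 ≈ -8.0605e-10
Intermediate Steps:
S(w) = 2*w
T = 1/2334 ≈ 0.00042845
o(h) = -5*h
o(T)/(S(m(23)) + 2656133) = (-5*1/2334)/(2*(5 + 23)**2 + 2656133) = -5/(2334*(2*28**2 + 2656133)) = -5/(2334*(2*784 + 2656133)) = -5/(2334*(1568 + 2656133)) = -5/2334/2657701 = -5/2334*1/2657701 = -5/6203074134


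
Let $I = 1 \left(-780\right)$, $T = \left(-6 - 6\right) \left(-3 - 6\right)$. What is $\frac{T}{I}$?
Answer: $- \frac{9}{65} \approx -0.13846$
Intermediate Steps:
$T = 108$ ($T = \left(-12\right) \left(-9\right) = 108$)
$I = -780$
$\frac{T}{I} = \frac{108}{-780} = 108 \left(- \frac{1}{780}\right) = - \frac{9}{65}$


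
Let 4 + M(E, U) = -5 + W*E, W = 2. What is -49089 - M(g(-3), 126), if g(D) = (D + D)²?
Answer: -49152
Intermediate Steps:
g(D) = 4*D² (g(D) = (2*D)² = 4*D²)
M(E, U) = -9 + 2*E (M(E, U) = -4 + (-5 + 2*E) = -9 + 2*E)
-49089 - M(g(-3), 126) = -49089 - (-9 + 2*(4*(-3)²)) = -49089 - (-9 + 2*(4*9)) = -49089 - (-9 + 2*36) = -49089 - (-9 + 72) = -49089 - 1*63 = -49089 - 63 = -49152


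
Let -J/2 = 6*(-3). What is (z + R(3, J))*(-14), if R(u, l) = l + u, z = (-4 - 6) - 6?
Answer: -322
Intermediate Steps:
J = 36 (J = -12*(-3) = -2*(-18) = 36)
z = -16 (z = -10 - 6 = -16)
(z + R(3, J))*(-14) = (-16 + (36 + 3))*(-14) = (-16 + 39)*(-14) = 23*(-14) = -322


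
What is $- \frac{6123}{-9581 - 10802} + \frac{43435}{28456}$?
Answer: $\frac{1059571693}{580018648} \approx 1.8268$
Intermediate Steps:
$- \frac{6123}{-9581 - 10802} + \frac{43435}{28456} = - \frac{6123}{-20383} + 43435 \cdot \frac{1}{28456} = \left(-6123\right) \left(- \frac{1}{20383}\right) + \frac{43435}{28456} = \frac{6123}{20383} + \frac{43435}{28456} = \frac{1059571693}{580018648}$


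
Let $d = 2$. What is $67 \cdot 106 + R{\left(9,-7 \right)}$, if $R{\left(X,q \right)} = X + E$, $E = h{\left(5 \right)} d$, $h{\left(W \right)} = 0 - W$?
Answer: $7101$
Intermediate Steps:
$h{\left(W \right)} = - W$
$E = -10$ ($E = \left(-1\right) 5 \cdot 2 = \left(-5\right) 2 = -10$)
$R{\left(X,q \right)} = -10 + X$ ($R{\left(X,q \right)} = X - 10 = -10 + X$)
$67 \cdot 106 + R{\left(9,-7 \right)} = 67 \cdot 106 + \left(-10 + 9\right) = 7102 - 1 = 7101$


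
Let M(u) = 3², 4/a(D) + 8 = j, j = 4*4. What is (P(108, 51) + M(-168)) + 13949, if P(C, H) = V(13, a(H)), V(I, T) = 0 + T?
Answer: 27917/2 ≈ 13959.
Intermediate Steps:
j = 16
a(D) = ½ (a(D) = 4/(-8 + 16) = 4/8 = 4*(⅛) = ½)
M(u) = 9
V(I, T) = T
P(C, H) = ½
(P(108, 51) + M(-168)) + 13949 = (½ + 9) + 13949 = 19/2 + 13949 = 27917/2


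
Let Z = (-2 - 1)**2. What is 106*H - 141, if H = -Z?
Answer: -1095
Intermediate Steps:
Z = 9 (Z = (-3)**2 = 9)
H = -9 (H = -1*9 = -9)
106*H - 141 = 106*(-9) - 141 = -954 - 141 = -1095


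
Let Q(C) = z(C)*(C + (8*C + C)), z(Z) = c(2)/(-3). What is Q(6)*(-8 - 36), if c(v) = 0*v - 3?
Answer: -2640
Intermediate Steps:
c(v) = -3 (c(v) = 0 - 3 = -3)
z(Z) = 1 (z(Z) = -3/(-3) = -3*(-⅓) = 1)
Q(C) = 10*C (Q(C) = 1*(C + (8*C + C)) = 1*(C + 9*C) = 1*(10*C) = 10*C)
Q(6)*(-8 - 36) = (10*6)*(-8 - 36) = 60*(-44) = -2640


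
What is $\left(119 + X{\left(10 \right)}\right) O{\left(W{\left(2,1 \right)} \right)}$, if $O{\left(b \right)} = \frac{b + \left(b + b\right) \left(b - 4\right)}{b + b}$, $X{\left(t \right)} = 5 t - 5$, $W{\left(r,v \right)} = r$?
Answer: $-246$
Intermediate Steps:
$X{\left(t \right)} = -5 + 5 t$
$O{\left(b \right)} = \frac{b + 2 b \left(-4 + b\right)}{2 b}$
$\left(119 + X{\left(10 \right)}\right) O{\left(W{\left(2,1 \right)} \right)} = \left(119 + \left(-5 + 5 \cdot 10\right)\right) \left(- \frac{7}{2} + 2\right) = \left(119 + \left(-5 + 50\right)\right) \left(- \frac{3}{2}\right) = \left(119 + 45\right) \left(- \frac{3}{2}\right) = 164 \left(- \frac{3}{2}\right) = -246$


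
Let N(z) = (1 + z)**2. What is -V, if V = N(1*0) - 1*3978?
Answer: 3977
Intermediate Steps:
V = -3977 (V = (1 + 1*0)**2 - 1*3978 = (1 + 0)**2 - 3978 = 1**2 - 3978 = 1 - 3978 = -3977)
-V = -1*(-3977) = 3977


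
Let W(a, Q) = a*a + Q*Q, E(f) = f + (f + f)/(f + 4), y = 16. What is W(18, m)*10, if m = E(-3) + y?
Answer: 3730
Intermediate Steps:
E(f) = f + 2*f/(4 + f) (E(f) = f + (2*f)/(4 + f) = f + 2*f/(4 + f))
m = 7 (m = -3*(6 - 3)/(4 - 3) + 16 = -3*3/1 + 16 = -3*1*3 + 16 = -9 + 16 = 7)
W(a, Q) = Q² + a² (W(a, Q) = a² + Q² = Q² + a²)
W(18, m)*10 = (7² + 18²)*10 = (49 + 324)*10 = 373*10 = 3730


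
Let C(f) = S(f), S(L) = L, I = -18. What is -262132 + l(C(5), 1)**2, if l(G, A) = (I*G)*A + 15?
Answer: -256507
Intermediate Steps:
C(f) = f
l(G, A) = 15 - 18*A*G (l(G, A) = (-18*G)*A + 15 = -18*A*G + 15 = 15 - 18*A*G)
-262132 + l(C(5), 1)**2 = -262132 + (15 - 18*1*5)**2 = -262132 + (15 - 90)**2 = -262132 + (-75)**2 = -262132 + 5625 = -256507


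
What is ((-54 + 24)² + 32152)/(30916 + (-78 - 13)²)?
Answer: 33052/39197 ≈ 0.84323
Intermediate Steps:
((-54 + 24)² + 32152)/(30916 + (-78 - 13)²) = ((-30)² + 32152)/(30916 + (-91)²) = (900 + 32152)/(30916 + 8281) = 33052/39197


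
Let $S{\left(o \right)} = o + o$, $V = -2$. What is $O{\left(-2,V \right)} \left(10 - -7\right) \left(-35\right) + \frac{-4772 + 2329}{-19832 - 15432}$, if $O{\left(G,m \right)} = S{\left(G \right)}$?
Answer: $\frac{83930763}{35264} \approx 2380.1$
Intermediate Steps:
$S{\left(o \right)} = 2 o$
$O{\left(G,m \right)} = 2 G$
$O{\left(-2,V \right)} \left(10 - -7\right) \left(-35\right) + \frac{-4772 + 2329}{-19832 - 15432} = 2 \left(-2\right) \left(10 - -7\right) \left(-35\right) + \frac{-4772 + 2329}{-19832 - 15432} = - 4 \left(10 + 7\right) \left(-35\right) - \frac{2443}{-35264} = \left(-4\right) 17 \left(-35\right) - - \frac{2443}{35264} = \left(-68\right) \left(-35\right) + \frac{2443}{35264} = 2380 + \frac{2443}{35264} = \frac{83930763}{35264}$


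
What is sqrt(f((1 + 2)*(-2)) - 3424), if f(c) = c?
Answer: 7*I*sqrt(70) ≈ 58.566*I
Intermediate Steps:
sqrt(f((1 + 2)*(-2)) - 3424) = sqrt((1 + 2)*(-2) - 3424) = sqrt(3*(-2) - 3424) = sqrt(-6 - 3424) = sqrt(-3430) = 7*I*sqrt(70)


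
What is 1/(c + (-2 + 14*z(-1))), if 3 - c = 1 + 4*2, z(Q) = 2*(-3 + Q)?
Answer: -1/120 ≈ -0.0083333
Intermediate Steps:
z(Q) = -6 + 2*Q
c = -6 (c = 3 - (1 + 4*2) = 3 - (1 + 8) = 3 - 1*9 = 3 - 9 = -6)
1/(c + (-2 + 14*z(-1))) = 1/(-6 + (-2 + 14*(-6 + 2*(-1)))) = 1/(-6 + (-2 + 14*(-6 - 2))) = 1/(-6 + (-2 + 14*(-8))) = 1/(-6 + (-2 - 112)) = 1/(-6 - 114) = 1/(-120) = -1/120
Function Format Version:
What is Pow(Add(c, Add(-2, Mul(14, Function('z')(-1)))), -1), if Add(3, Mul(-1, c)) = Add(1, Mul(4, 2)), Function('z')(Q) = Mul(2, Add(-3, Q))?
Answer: Rational(-1, 120) ≈ -0.0083333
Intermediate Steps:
Function('z')(Q) = Add(-6, Mul(2, Q))
c = -6 (c = Add(3, Mul(-1, Add(1, Mul(4, 2)))) = Add(3, Mul(-1, Add(1, 8))) = Add(3, Mul(-1, 9)) = Add(3, -9) = -6)
Pow(Add(c, Add(-2, Mul(14, Function('z')(-1)))), -1) = Pow(Add(-6, Add(-2, Mul(14, Add(-6, Mul(2, -1))))), -1) = Pow(Add(-6, Add(-2, Mul(14, Add(-6, -2)))), -1) = Pow(Add(-6, Add(-2, Mul(14, -8))), -1) = Pow(Add(-6, Add(-2, -112)), -1) = Pow(Add(-6, -114), -1) = Pow(-120, -1) = Rational(-1, 120)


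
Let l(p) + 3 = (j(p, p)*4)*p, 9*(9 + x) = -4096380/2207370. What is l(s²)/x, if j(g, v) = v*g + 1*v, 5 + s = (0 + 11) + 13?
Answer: -24992479524771/1219289 ≈ -2.0498e+7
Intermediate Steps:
x = -6096445/662211 (x = -9 + (-4096380/2207370)/9 = -9 + (-4096380*1/2207370)/9 = -9 + (⅑)*(-136546/73579) = -9 - 136546/662211 = -6096445/662211 ≈ -9.2062)
s = 19 (s = -5 + ((0 + 11) + 13) = -5 + (11 + 13) = -5 + 24 = 19)
j(g, v) = v + g*v (j(g, v) = g*v + v = v + g*v)
l(p) = -3 + 4*p²*(1 + p) (l(p) = -3 + ((p*(1 + p))*4)*p = -3 + (4*p*(1 + p))*p = -3 + 4*p²*(1 + p))
l(s²)/x = (-3 + 4*(19²)²*(1 + 19²))/(-6096445/662211) = (-3 + 4*361²*(1 + 361))*(-662211/6096445) = (-3 + 4*130321*362)*(-662211/6096445) = (-3 + 188704808)*(-662211/6096445) = 188704805*(-662211/6096445) = -24992479524771/1219289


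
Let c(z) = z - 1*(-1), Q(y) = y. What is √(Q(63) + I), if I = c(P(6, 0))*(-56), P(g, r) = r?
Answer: √7 ≈ 2.6458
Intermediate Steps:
c(z) = 1 + z (c(z) = z + 1 = 1 + z)
I = -56 (I = (1 + 0)*(-56) = 1*(-56) = -56)
√(Q(63) + I) = √(63 - 56) = √7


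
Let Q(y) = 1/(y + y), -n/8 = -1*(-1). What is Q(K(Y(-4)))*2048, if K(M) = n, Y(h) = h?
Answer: -128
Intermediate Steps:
n = -8 (n = -(-8)*(-1) = -8*1 = -8)
K(M) = -8
Q(y) = 1/(2*y)
Q(K(Y(-4)))*2048 = ((1/2)/(-8))*2048 = ((1/2)*(-1/8))*2048 = -1/16*2048 = -128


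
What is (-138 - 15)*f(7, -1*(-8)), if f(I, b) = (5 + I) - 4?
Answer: -1224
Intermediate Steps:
f(I, b) = 1 + I
(-138 - 15)*f(7, -1*(-8)) = (-138 - 15)*(1 + 7) = -153*8 = -1224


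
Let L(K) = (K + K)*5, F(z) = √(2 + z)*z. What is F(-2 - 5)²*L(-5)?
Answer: 12250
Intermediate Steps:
F(z) = z*√(2 + z)
L(K) = 10*K (L(K) = (2*K)*5 = 10*K)
F(-2 - 5)²*L(-5) = ((-2 - 5)*√(2 + (-2 - 5)))²*(10*(-5)) = (-7*√(2 - 7))²*(-50) = (-7*I*√5)²*(-50) = -245*(-50) = 12250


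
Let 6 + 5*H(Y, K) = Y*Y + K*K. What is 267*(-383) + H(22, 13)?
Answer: -510658/5 ≈ -1.0213e+5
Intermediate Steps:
H(Y, K) = -6/5 + K²/5 + Y²/5 (H(Y, K) = -6/5 + (Y*Y + K*K)/5 = -6/5 + (Y² + K²)/5 = -6/5 + (K² + Y²)/5 = -6/5 + (K²/5 + Y²/5) = -6/5 + K²/5 + Y²/5)
267*(-383) + H(22, 13) = 267*(-383) + (-6/5 + (⅕)*13² + (⅕)*22²) = -102261 + (-6/5 + (⅕)*169 + (⅕)*484) = -102261 + (-6/5 + 169/5 + 484/5) = -102261 + 647/5 = -510658/5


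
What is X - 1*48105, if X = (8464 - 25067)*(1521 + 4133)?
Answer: -93921467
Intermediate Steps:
X = -93873362 (X = -16603*5654 = -93873362)
X - 1*48105 = -93873362 - 1*48105 = -93873362 - 48105 = -93921467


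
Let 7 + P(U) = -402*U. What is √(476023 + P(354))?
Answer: 2*√83427 ≈ 577.67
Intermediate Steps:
P(U) = -7 - 402*U
√(476023 + P(354)) = √(476023 + (-7 - 402*354)) = √(476023 + (-7 - 142308)) = √(476023 - 142315) = √333708 = 2*√83427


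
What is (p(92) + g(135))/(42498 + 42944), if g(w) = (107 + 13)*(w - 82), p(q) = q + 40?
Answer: 3246/42721 ≈ 0.075981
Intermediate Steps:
p(q) = 40 + q
g(w) = -9840 + 120*w (g(w) = 120*(-82 + w) = -9840 + 120*w)
(p(92) + g(135))/(42498 + 42944) = ((40 + 92) + (-9840 + 120*135))/(42498 + 42944) = (132 + (-9840 + 16200))/85442 = (132 + 6360)*(1/85442) = 6492*(1/85442) = 3246/42721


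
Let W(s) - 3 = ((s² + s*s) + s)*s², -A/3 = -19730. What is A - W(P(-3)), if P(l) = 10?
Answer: 38187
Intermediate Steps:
A = 59190 (A = -3*(-19730) = 59190)
W(s) = 3 + s²*(s + 2*s²) (W(s) = 3 + ((s² + s*s) + s)*s² = 3 + ((s² + s²) + s)*s² = 3 + (2*s² + s)*s² = 3 + (s + 2*s²)*s² = 3 + s²*(s + 2*s²))
A - W(P(-3)) = 59190 - (3 + 10³ + 2*10⁴) = 59190 - (3 + 1000 + 2*10000) = 59190 - (3 + 1000 + 20000) = 59190 - 1*21003 = 59190 - 21003 = 38187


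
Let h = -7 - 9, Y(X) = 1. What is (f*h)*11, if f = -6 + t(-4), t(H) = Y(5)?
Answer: 880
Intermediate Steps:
t(H) = 1
h = -16
f = -5 (f = -6 + 1 = -5)
(f*h)*11 = -5*(-16)*11 = 80*11 = 880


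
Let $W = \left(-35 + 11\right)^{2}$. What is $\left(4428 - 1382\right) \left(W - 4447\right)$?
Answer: $-11791066$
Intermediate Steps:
$W = 576$ ($W = \left(-24\right)^{2} = 576$)
$\left(4428 - 1382\right) \left(W - 4447\right) = \left(4428 - 1382\right) \left(576 - 4447\right) = 3046 \left(-3871\right) = -11791066$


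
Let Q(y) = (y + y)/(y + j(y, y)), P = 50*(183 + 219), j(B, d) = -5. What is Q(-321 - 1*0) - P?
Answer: -3275979/163 ≈ -20098.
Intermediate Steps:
P = 20100 (P = 50*402 = 20100)
Q(y) = 2*y/(-5 + y) (Q(y) = (y + y)/(y - 5) = (2*y)/(-5 + y) = 2*y/(-5 + y))
Q(-321 - 1*0) - P = 2*(-321 - 1*0)/(-5 + (-321 - 1*0)) - 1*20100 = 2*(-321 + 0)/(-5 + (-321 + 0)) - 20100 = 2*(-321)/(-5 - 321) - 20100 = 2*(-321)/(-326) - 20100 = 2*(-321)*(-1/326) - 20100 = 321/163 - 20100 = -3275979/163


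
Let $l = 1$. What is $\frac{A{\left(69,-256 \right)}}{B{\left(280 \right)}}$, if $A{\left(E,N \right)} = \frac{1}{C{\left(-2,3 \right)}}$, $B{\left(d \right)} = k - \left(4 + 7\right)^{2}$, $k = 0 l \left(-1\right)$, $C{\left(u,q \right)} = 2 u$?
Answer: $\frac{1}{484} \approx 0.0020661$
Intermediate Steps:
$k = 0$ ($k = 0 \cdot 1 \left(-1\right) = 0 \left(-1\right) = 0$)
$B{\left(d \right)} = -121$ ($B{\left(d \right)} = 0 - \left(4 + 7\right)^{2} = 0 - 11^{2} = 0 - 121 = -121$)
$A{\left(E,N \right)} = - \frac{1}{4}$ ($A{\left(E,N \right)} = \frac{1}{2 \left(-2\right)} = \frac{1}{-4} = - \frac{1}{4}$)
$\frac{A{\left(69,-256 \right)}}{B{\left(280 \right)}} = - \frac{1}{4 \left(-121\right)} = \left(- \frac{1}{4}\right) \left(- \frac{1}{121}\right) = \frac{1}{484}$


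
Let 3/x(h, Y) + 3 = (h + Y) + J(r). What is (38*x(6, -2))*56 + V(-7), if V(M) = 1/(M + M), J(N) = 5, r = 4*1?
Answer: 14895/14 ≈ 1063.9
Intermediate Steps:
r = 4
x(h, Y) = 3/(2 + Y + h) (x(h, Y) = 3/(-3 + ((h + Y) + 5)) = 3/(-3 + ((Y + h) + 5)) = 3/(-3 + (5 + Y + h)) = 3/(2 + Y + h))
V(M) = 1/(2*M)
(38*x(6, -2))*56 + V(-7) = (38*(3/(2 - 2 + 6)))*56 + (1/2)/(-7) = (38*(3/6))*56 + (1/2)*(-1/7) = (38*(3*(1/6)))*56 - 1/14 = (38*(1/2))*56 - 1/14 = 19*56 - 1/14 = 1064 - 1/14 = 14895/14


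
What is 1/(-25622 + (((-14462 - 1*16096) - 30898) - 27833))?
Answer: -1/114911 ≈ -8.7024e-6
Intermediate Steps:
1/(-25622 + (((-14462 - 1*16096) - 30898) - 27833)) = 1/(-25622 + (((-14462 - 16096) - 30898) - 27833)) = 1/(-25622 + ((-30558 - 30898) - 27833)) = 1/(-25622 + (-61456 - 27833)) = 1/(-25622 - 89289) = 1/(-114911) = -1/114911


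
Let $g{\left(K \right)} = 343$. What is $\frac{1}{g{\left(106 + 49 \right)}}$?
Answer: $\frac{1}{343} \approx 0.0029155$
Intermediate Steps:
$\frac{1}{g{\left(106 + 49 \right)}} = \frac{1}{343}$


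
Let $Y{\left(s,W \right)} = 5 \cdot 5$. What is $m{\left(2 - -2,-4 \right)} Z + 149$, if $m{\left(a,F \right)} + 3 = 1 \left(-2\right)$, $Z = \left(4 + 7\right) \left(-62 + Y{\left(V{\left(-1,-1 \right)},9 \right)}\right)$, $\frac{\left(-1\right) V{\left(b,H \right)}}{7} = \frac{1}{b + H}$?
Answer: $2184$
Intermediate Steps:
$V{\left(b,H \right)} = - \frac{7}{H + b}$ ($V{\left(b,H \right)} = - \frac{7}{b + H} = - \frac{7}{H + b}$)
$Y{\left(s,W \right)} = 25$
$Z = -407$ ($Z = \left(4 + 7\right) \left(-62 + 25\right) = 11 \left(-37\right) = -407$)
$m{\left(a,F \right)} = -5$ ($m{\left(a,F \right)} = -3 + 1 \left(-2\right) = -3 - 2 = -5$)
$m{\left(2 - -2,-4 \right)} Z + 149 = \left(-5\right) \left(-407\right) + 149 = 2035 + 149 = 2184$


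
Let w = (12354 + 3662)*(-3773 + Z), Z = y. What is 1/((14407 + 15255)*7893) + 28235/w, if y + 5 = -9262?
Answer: -661023050837/4889609596295424 ≈ -0.00013519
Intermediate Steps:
y = -9267 (y = -5 - 9262 = -9267)
Z = -9267
w = -208848640 (w = (12354 + 3662)*(-3773 - 9267) = 16016*(-13040) = -208848640)
1/((14407 + 15255)*7893) + 28235/w = 1/((14407 + 15255)*7893) + 28235/(-208848640) = (1/7893)/29662 + 28235*(-1/208848640) = (1/29662)*(1/7893) - 5647/41769728 = 1/234122166 - 5647/41769728 = -661023050837/4889609596295424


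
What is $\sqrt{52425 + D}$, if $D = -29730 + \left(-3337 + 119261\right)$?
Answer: $\sqrt{138619} \approx 372.32$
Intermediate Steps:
$D = 86194$ ($D = -29730 + 115924 = 86194$)
$\sqrt{52425 + D} = \sqrt{52425 + 86194} = \sqrt{138619}$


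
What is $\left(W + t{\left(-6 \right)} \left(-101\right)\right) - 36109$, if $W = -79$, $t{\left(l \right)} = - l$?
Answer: $-36794$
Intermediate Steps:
$\left(W + t{\left(-6 \right)} \left(-101\right)\right) - 36109 = \left(-79 + \left(-1\right) \left(-6\right) \left(-101\right)\right) - 36109 = \left(-79 + 6 \left(-101\right)\right) - 36109 = \left(-79 - 606\right) - 36109 = -685 - 36109 = -36794$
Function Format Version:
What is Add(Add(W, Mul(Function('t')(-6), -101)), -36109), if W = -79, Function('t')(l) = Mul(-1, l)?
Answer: -36794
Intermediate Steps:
Add(Add(W, Mul(Function('t')(-6), -101)), -36109) = Add(Add(-79, Mul(Mul(-1, -6), -101)), -36109) = Add(Add(-79, Mul(6, -101)), -36109) = Add(Add(-79, -606), -36109) = Add(-685, -36109) = -36794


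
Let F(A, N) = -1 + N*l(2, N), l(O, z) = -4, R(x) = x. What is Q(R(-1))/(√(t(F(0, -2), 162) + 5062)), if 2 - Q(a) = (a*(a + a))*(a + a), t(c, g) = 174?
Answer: 3*√1309/1309 ≈ 0.082919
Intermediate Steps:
F(A, N) = -1 - 4*N (F(A, N) = -1 + N*(-4) = -1 - 4*N)
Q(a) = 2 - 4*a³ (Q(a) = 2 - a*(a + a)*(a + a) = 2 - a*(2*a)*2*a = 2 - 2*a²*2*a = 2 - 4*a³)
Q(R(-1))/(√(t(F(0, -2), 162) + 5062)) = (2 - 4*(-1)³)/(√(174 + 5062)) = (2 - 4*(-1))/(√5236) = (2 + 4)/((2*√1309)) = 6*(√1309/2618) = 3*√1309/1309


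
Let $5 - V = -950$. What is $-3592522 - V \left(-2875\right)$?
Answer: $-846897$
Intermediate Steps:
$V = 955$ ($V = 5 - -950 = 5 + 950 = 955$)
$-3592522 - V \left(-2875\right) = -3592522 - 955 \left(-2875\right) = -3592522 - -2745625 = -3592522 + 2745625 = -846897$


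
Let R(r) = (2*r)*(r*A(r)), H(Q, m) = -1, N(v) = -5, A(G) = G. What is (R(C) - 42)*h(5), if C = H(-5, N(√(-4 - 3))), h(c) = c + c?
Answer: -440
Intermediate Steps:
h(c) = 2*c
C = -1
R(r) = 2*r³ (R(r) = (2*r)*(r*r) = (2*r)*r² = 2*r³)
(R(C) - 42)*h(5) = (2*(-1)³ - 42)*(2*5) = (2*(-1) - 42)*10 = (-2 - 42)*10 = -44*10 = -440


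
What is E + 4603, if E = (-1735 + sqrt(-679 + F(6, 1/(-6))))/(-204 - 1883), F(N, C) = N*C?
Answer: 9608196/2087 - 2*I*sqrt(170)/2087 ≈ 4603.8 - 0.012495*I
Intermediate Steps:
F(N, C) = C*N
E = 1735/2087 - 2*I*sqrt(170)/2087 (E = (-1735 + sqrt(-679 + 6/(-6)))/(-204 - 1883) = (-1735 + sqrt(-679 - 1/6*6))/(-2087) = (-1735 + sqrt(-679 - 1))*(-1/2087) = (-1735 + sqrt(-680))*(-1/2087) = (-1735 + 2*I*sqrt(170))*(-1/2087) = 1735/2087 - 2*I*sqrt(170)/2087 ≈ 0.83134 - 0.012495*I)
E + 4603 = (1735/2087 - 2*I*sqrt(170)/2087) + 4603 = 9608196/2087 - 2*I*sqrt(170)/2087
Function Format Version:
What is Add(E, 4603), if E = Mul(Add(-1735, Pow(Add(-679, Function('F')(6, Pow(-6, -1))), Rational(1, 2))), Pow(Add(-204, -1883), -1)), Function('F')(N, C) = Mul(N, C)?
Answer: Add(Rational(9608196, 2087), Mul(Rational(-2, 2087), I, Pow(170, Rational(1, 2)))) ≈ Add(4603.8, Mul(-0.012495, I))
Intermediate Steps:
Function('F')(N, C) = Mul(C, N)
E = Add(Rational(1735, 2087), Mul(Rational(-2, 2087), I, Pow(170, Rational(1, 2)))) (E = Mul(Add(-1735, Pow(Add(-679, Mul(Pow(-6, -1), 6)), Rational(1, 2))), Pow(Add(-204, -1883), -1)) = Mul(Add(-1735, Pow(Add(-679, Mul(Rational(-1, 6), 6)), Rational(1, 2))), Pow(-2087, -1)) = Mul(Add(-1735, Pow(Add(-679, -1), Rational(1, 2))), Rational(-1, 2087)) = Mul(Add(-1735, Pow(-680, Rational(1, 2))), Rational(-1, 2087)) = Mul(Add(-1735, Mul(2, I, Pow(170, Rational(1, 2)))), Rational(-1, 2087)) = Add(Rational(1735, 2087), Mul(Rational(-2, 2087), I, Pow(170, Rational(1, 2)))) ≈ Add(0.83134, Mul(-0.012495, I)))
Add(E, 4603) = Add(Add(Rational(1735, 2087), Mul(Rational(-2, 2087), I, Pow(170, Rational(1, 2)))), 4603) = Add(Rational(9608196, 2087), Mul(Rational(-2, 2087), I, Pow(170, Rational(1, 2))))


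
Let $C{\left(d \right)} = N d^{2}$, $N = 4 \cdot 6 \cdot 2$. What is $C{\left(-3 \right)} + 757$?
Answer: $1189$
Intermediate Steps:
$N = 48$ ($N = 24 \cdot 2 = 48$)
$C{\left(d \right)} = 48 d^{2}$
$C{\left(-3 \right)} + 757 = 48 \left(-3\right)^{2} + 757 = 48 \cdot 9 + 757 = 432 + 757 = 1189$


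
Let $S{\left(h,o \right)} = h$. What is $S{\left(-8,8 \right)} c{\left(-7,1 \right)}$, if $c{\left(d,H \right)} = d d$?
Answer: $-392$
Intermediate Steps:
$c{\left(d,H \right)} = d^{2}$
$S{\left(-8,8 \right)} c{\left(-7,1 \right)} = - 8 \left(-7\right)^{2} = \left(-8\right) 49 = -392$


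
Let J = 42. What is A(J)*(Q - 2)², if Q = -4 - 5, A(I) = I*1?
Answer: 5082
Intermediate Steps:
A(I) = I
Q = -9
A(J)*(Q - 2)² = 42*(-9 - 2)² = 42*(-11)² = 42*121 = 5082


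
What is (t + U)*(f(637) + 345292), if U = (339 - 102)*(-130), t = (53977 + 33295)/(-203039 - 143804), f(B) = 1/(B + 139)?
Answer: -1431681531519156243/134575084 ≈ -1.0639e+10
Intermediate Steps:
f(B) = 1/(139 + B)
t = -87272/346843 (t = 87272/(-346843) = 87272*(-1/346843) = -87272/346843 ≈ -0.25162)
U = -30810 (U = 237*(-130) = -30810)
(t + U)*(f(637) + 345292) = (-87272/346843 - 30810)*(1/(139 + 637) + 345292) = -10686320102*(1/776 + 345292)/346843 = -10686320102/346843*267946593/776 = -1431681531519156243/134575084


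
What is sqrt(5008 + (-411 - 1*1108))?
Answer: sqrt(3489) ≈ 59.068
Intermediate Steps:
sqrt(5008 + (-411 - 1*1108)) = sqrt(5008 + (-411 - 1108)) = sqrt(5008 - 1519) = sqrt(3489)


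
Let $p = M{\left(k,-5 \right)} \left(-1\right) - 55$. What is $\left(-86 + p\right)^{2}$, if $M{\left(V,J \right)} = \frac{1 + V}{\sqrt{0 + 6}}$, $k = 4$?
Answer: $\frac{119311}{6} + 235 \sqrt{6} \approx 20461.0$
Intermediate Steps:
$M{\left(V,J \right)} = \frac{\sqrt{6} \left(1 + V\right)}{6}$ ($M{\left(V,J \right)} = \frac{1 + V}{\sqrt{6}} = \left(1 + V\right) \frac{\sqrt{6}}{6} = \frac{\sqrt{6} \left(1 + V\right)}{6}$)
$p = -55 - \frac{5 \sqrt{6}}{6}$ ($p = \frac{\sqrt{6} \left(1 + 4\right)}{6} \left(-1\right) - 55 = \frac{1}{6} \sqrt{6} \cdot 5 \left(-1\right) - 55 = \frac{5 \sqrt{6}}{6} \left(-1\right) - 55 = - \frac{5 \sqrt{6}}{6} - 55 = -55 - \frac{5 \sqrt{6}}{6} \approx -57.041$)
$\left(-86 + p\right)^{2} = \left(-86 - \left(55 + \frac{5 \sqrt{6}}{6}\right)\right)^{2} = \left(-141 - \frac{5 \sqrt{6}}{6}\right)^{2}$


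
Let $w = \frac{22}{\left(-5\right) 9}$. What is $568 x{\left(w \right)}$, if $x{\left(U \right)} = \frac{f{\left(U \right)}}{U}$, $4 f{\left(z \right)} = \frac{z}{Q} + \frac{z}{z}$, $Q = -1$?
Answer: $- \frac{4757}{11} \approx -432.45$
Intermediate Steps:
$f{\left(z \right)} = \frac{1}{4} - \frac{z}{4}$ ($f{\left(z \right)} = \frac{\frac{z}{-1} + \frac{z}{z}}{4} = \frac{z \left(-1\right) + 1}{4} = \frac{- z + 1}{4} = \frac{1 - z}{4} = \frac{1}{4} - \frac{z}{4}$)
$w = - \frac{22}{45}$ ($w = \frac{22}{-45} = 22 \left(- \frac{1}{45}\right) = - \frac{22}{45} \approx -0.48889$)
$x{\left(U \right)} = \frac{\frac{1}{4} - \frac{U}{4}}{U}$
$568 x{\left(w \right)} = 568 \frac{1 - - \frac{22}{45}}{4 \left(- \frac{22}{45}\right)} = 568 \cdot \frac{1}{4} \left(- \frac{45}{22}\right) \left(1 + \frac{22}{45}\right) = 568 \cdot \frac{1}{4} \left(- \frac{45}{22}\right) \frac{67}{45} = 568 \left(- \frac{67}{88}\right) = - \frac{4757}{11}$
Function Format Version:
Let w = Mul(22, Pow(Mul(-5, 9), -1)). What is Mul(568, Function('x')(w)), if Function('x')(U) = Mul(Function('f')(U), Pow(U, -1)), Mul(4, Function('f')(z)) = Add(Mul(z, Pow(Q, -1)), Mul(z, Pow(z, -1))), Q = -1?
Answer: Rational(-4757, 11) ≈ -432.45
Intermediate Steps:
Function('f')(z) = Add(Rational(1, 4), Mul(Rational(-1, 4), z)) (Function('f')(z) = Mul(Rational(1, 4), Add(Mul(z, Pow(-1, -1)), Mul(z, Pow(z, -1)))) = Mul(Rational(1, 4), Add(Mul(z, -1), 1)) = Mul(Rational(1, 4), Add(Mul(-1, z), 1)) = Mul(Rational(1, 4), Add(1, Mul(-1, z))) = Add(Rational(1, 4), Mul(Rational(-1, 4), z)))
w = Rational(-22, 45) (w = Mul(22, Pow(-45, -1)) = Mul(22, Rational(-1, 45)) = Rational(-22, 45) ≈ -0.48889)
Function('x')(U) = Mul(Pow(U, -1), Add(Rational(1, 4), Mul(Rational(-1, 4), U))) (Function('x')(U) = Mul(Add(Rational(1, 4), Mul(Rational(-1, 4), U)), Pow(U, -1)) = Mul(Pow(U, -1), Add(Rational(1, 4), Mul(Rational(-1, 4), U))))
Mul(568, Function('x')(w)) = Mul(568, Mul(Rational(1, 4), Pow(Rational(-22, 45), -1), Add(1, Mul(-1, Rational(-22, 45))))) = Mul(568, Mul(Rational(1, 4), Rational(-45, 22), Add(1, Rational(22, 45)))) = Mul(568, Mul(Rational(1, 4), Rational(-45, 22), Rational(67, 45))) = Mul(568, Rational(-67, 88)) = Rational(-4757, 11)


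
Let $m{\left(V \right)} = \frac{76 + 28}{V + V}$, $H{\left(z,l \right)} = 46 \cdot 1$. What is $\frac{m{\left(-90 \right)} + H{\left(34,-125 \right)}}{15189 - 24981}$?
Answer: $- \frac{511}{110160} \approx -0.0046387$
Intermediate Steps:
$H{\left(z,l \right)} = 46$
$m{\left(V \right)} = \frac{52}{V}$ ($m{\left(V \right)} = \frac{104}{2 V} = 104 \frac{1}{2 V} = \frac{52}{V}$)
$\frac{m{\left(-90 \right)} + H{\left(34,-125 \right)}}{15189 - 24981} = \frac{\frac{52}{-90} + 46}{15189 - 24981} = \frac{52 \left(- \frac{1}{90}\right) + 46}{-9792} = \left(- \frac{26}{45} + 46\right) \left(- \frac{1}{9792}\right) = \frac{2044}{45} \left(- \frac{1}{9792}\right) = - \frac{511}{110160}$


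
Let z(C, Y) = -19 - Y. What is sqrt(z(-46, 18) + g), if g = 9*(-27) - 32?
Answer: 2*I*sqrt(78) ≈ 17.664*I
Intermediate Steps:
g = -275 (g = -243 - 32 = -275)
sqrt(z(-46, 18) + g) = sqrt((-19 - 1*18) - 275) = sqrt((-19 - 18) - 275) = sqrt(-37 - 275) = sqrt(-312) = 2*I*sqrt(78)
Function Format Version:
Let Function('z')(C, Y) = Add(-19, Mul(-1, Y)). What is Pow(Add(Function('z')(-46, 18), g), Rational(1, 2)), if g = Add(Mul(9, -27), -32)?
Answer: Mul(2, I, Pow(78, Rational(1, 2))) ≈ Mul(17.664, I)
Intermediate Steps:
g = -275 (g = Add(-243, -32) = -275)
Pow(Add(Function('z')(-46, 18), g), Rational(1, 2)) = Pow(Add(Add(-19, Mul(-1, 18)), -275), Rational(1, 2)) = Pow(Add(Add(-19, -18), -275), Rational(1, 2)) = Pow(Add(-37, -275), Rational(1, 2)) = Pow(-312, Rational(1, 2)) = Mul(2, I, Pow(78, Rational(1, 2)))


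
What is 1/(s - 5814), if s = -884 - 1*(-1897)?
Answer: -1/4801 ≈ -0.00020829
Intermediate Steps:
s = 1013 (s = -884 + 1897 = 1013)
1/(s - 5814) = 1/(1013 - 5814) = 1/(-4801) = -1/4801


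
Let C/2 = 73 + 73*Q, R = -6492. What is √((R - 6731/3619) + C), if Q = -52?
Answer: I*√182572589507/3619 ≈ 118.07*I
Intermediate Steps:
C = -7446 (C = 2*(73 + 73*(-52)) = 2*(73 - 3796) = 2*(-3723) = -7446)
√((R - 6731/3619) + C) = √((-6492 - 6731/3619) - 7446) = √(-23501279/3619 - 7446) = √(-50448353/3619) = I*√182572589507/3619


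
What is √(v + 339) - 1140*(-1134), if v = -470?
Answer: 1292760 + I*√131 ≈ 1.2928e+6 + 11.446*I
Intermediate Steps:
√(v + 339) - 1140*(-1134) = √(-470 + 339) - 1140*(-1134) = √(-131) + 1292760 = I*√131 + 1292760 = 1292760 + I*√131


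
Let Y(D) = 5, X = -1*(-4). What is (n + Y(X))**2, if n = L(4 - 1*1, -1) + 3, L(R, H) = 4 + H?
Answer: 121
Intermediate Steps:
X = 4
n = 6 (n = (4 - 1) + 3 = 3 + 3 = 6)
(n + Y(X))**2 = (6 + 5)**2 = 11**2 = 121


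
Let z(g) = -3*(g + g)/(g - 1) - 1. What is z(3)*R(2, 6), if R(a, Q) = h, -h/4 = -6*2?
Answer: -480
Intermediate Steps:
h = 48 (h = -(-24)*2 = -4*(-12) = 48)
R(a, Q) = 48
z(g) = -1 - 6*g/(-1 + g) (z(g) = -3*2*g/(-1 + g) - 1 = -6*g/(-1 + g) - 1 = -1 - 6*g/(-1 + g))
z(3)*R(2, 6) = ((1 - 7*3)/(-1 + 3))*48 = ((1 - 21)/2)*48 = ((1/2)*(-20))*48 = -10*48 = -480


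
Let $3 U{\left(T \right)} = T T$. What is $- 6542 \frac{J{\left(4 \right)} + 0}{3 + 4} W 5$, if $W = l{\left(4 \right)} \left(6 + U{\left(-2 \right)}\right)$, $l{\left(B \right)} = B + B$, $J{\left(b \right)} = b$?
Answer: $- \frac{23027840}{21} \approx -1.0966 \cdot 10^{6}$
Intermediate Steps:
$U{\left(T \right)} = \frac{T^{2}}{3}$ ($U{\left(T \right)} = \frac{T T}{3} = \frac{T^{2}}{3}$)
$l{\left(B \right)} = 2 B$
$W = \frac{176}{3}$ ($W = 2 \cdot 4 \left(6 + \frac{\left(-2\right)^{2}}{3}\right) = 8 \left(6 + \frac{1}{3} \cdot 4\right) = 8 \left(6 + \frac{4}{3}\right) = 8 \cdot \frac{22}{3} = \frac{176}{3} \approx 58.667$)
$- 6542 \frac{J{\left(4 \right)} + 0}{3 + 4} W 5 = - 6542 \frac{4 + 0}{3 + 4} \cdot \frac{176}{3} \cdot 5 = - 6542 \cdot \frac{4}{7} \cdot \frac{176}{3} \cdot 5 = - 6542 \cdot \frac{704}{21} \cdot 5 = \left(-6542\right) \frac{3520}{21} = - \frac{23027840}{21}$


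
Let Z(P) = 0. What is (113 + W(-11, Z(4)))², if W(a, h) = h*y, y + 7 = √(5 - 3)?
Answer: 12769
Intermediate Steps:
y = -7 + √2 (y = -7 + √(5 - 3) = -7 + √2 ≈ -5.5858)
W(a, h) = h*(-7 + √2)
(113 + W(-11, Z(4)))² = (113 + 0*(-7 + √2))² = (113 + 0)² = 113² = 12769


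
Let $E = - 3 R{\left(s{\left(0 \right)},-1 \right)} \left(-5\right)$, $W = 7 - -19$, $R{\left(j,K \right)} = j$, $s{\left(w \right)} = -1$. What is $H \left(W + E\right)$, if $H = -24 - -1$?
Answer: $-253$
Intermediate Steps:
$H = -23$ ($H = -24 + 1 = -23$)
$W = 26$ ($W = 7 + 19 = 26$)
$E = -15$ ($E = \left(-3\right) \left(-1\right) \left(-5\right) = 3 \left(-5\right) = -15$)
$H \left(W + E\right) = - 23 \left(26 - 15\right) = \left(-23\right) 11 = -253$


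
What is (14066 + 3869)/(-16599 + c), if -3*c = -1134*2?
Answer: -17935/15843 ≈ -1.1320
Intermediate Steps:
c = 756 (c = -(-378)*2 = -1/3*(-2268) = 756)
(14066 + 3869)/(-16599 + c) = (14066 + 3869)/(-16599 + 756) = 17935/(-15843) = 17935*(-1/15843) = -17935/15843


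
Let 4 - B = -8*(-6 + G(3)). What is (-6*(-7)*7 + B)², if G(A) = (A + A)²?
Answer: 289444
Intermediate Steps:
G(A) = 4*A² (G(A) = (2*A)² = 4*A²)
B = 244 (B = 4 - (-8)*(-6 + 4*3²) = 4 - (-8)*(-6 + 4*9) = 4 - (-8)*(-6 + 36) = 4 - (-8)*30 = 4 - 1*(-240) = 4 + 240 = 244)
(-6*(-7)*7 + B)² = (-6*(-7)*7 + 244)² = (42*7 + 244)² = (294 + 244)² = 538² = 289444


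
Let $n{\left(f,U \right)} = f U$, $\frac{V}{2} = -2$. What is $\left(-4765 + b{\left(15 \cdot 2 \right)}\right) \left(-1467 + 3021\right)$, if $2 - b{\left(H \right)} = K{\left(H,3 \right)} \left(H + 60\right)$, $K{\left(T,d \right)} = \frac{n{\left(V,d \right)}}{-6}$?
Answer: $-7681422$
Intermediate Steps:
$V = -4$ ($V = 2 \left(-2\right) = -4$)
$n{\left(f,U \right)} = U f$
$K{\left(T,d \right)} = \frac{2 d}{3}$ ($K{\left(T,d \right)} = \frac{d \left(-4\right)}{-6} = - 4 d \left(- \frac{1}{6}\right) = \frac{2 d}{3}$)
$b{\left(H \right)} = -118 - 2 H$ ($b{\left(H \right)} = 2 - \frac{2}{3} \cdot 3 \left(H + 60\right) = 2 - 2 \left(60 + H\right) = 2 - \left(120 + 2 H\right) = -118 - 2 H$)
$\left(-4765 + b{\left(15 \cdot 2 \right)}\right) \left(-1467 + 3021\right) = \left(-4765 - \left(118 + 2 \cdot 15 \cdot 2\right)\right) \left(-1467 + 3021\right) = \left(-4765 - 178\right) 1554 = \left(-4943\right) 1554 = -7681422$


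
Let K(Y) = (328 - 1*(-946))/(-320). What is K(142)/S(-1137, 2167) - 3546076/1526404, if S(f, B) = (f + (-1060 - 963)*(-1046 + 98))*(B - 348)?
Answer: -494524024953909757/212867250847051680 ≈ -2.3232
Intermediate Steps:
K(Y) = -637/160 (K(Y) = (328 + 946)*(-1/320) = 1274*(-1/320) = -637/160)
S(f, B) = (-348 + B)*(1917804 + f) (S(f, B) = (f - 2023*(-948))*(-348 + B) = (f + 1917804)*(-348 + B) = (1917804 + f)*(-348 + B) = (-348 + B)*(1917804 + f))
K(142)/S(-1137, 2167) - 3546076/1526404 = -637/(160*(-667395792 - 348*(-1137) + 1917804*2167 + 2167*(-1137))) - 3546076/1526404 = -637/(160*(-667395792 + 395676 + 4155881268 - 2463879)) - 3546076*1/1526404 = -637/160/3486417273 - 886519/381601 = -637/160*1/3486417273 - 886519/381601 = -637/557826763680 - 886519/381601 = -494524024953909757/212867250847051680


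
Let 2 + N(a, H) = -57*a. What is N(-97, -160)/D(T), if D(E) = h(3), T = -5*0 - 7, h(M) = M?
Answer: 5527/3 ≈ 1842.3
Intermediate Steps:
N(a, H) = -2 - 57*a
T = -7 (T = 0 - 7 = -7)
D(E) = 3
N(-97, -160)/D(T) = (-2 - 57*(-97))/3 = (-2 + 5529)*(1/3) = 5527*(1/3) = 5527/3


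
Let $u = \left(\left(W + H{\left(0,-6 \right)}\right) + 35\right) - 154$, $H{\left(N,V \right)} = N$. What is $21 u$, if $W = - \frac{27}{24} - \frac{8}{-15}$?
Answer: $- \frac{100457}{40} \approx -2511.4$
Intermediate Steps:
$W = - \frac{71}{120}$ ($W = \left(-27\right) \frac{1}{24} - - \frac{8}{15} = - \frac{9}{8} + \frac{8}{15} = - \frac{71}{120} \approx -0.59167$)
$u = - \frac{14351}{120}$ ($u = \left(\left(- \frac{71}{120} + 0\right) + 35\right) - 154 = \left(- \frac{71}{120} + 35\right) - 154 = \frac{4129}{120} - 154 = - \frac{14351}{120} \approx -119.59$)
$21 u = 21 \left(- \frac{14351}{120}\right) = - \frac{100457}{40}$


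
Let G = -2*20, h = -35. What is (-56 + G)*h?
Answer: 3360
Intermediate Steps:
G = -40
(-56 + G)*h = (-56 - 40)*(-35) = -96*(-35) = 3360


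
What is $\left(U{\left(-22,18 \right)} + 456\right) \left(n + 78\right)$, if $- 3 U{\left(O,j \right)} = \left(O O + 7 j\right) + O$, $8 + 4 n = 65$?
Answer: $23985$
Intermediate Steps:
$n = \frac{57}{4}$ ($n = -2 + \frac{1}{4} \cdot 65 = -2 + \frac{65}{4} = \frac{57}{4} \approx 14.25$)
$U{\left(O,j \right)} = - \frac{7 j}{3} - \frac{O}{3} - \frac{O^{2}}{3}$ ($U{\left(O,j \right)} = - \frac{\left(O O + 7 j\right) + O}{3} = - \frac{\left(O^{2} + 7 j\right) + O}{3} = - \frac{O + O^{2} + 7 j}{3} = - \frac{7 j}{3} - \frac{O}{3} - \frac{O^{2}}{3}$)
$\left(U{\left(-22,18 \right)} + 456\right) \left(n + 78\right) = \left(\left(\left(- \frac{7}{3}\right) 18 - - \frac{22}{3} - \frac{\left(-22\right)^{2}}{3}\right) + 456\right) \left(\frac{57}{4} + 78\right) = \left(\left(-42 + \frac{22}{3} - \frac{484}{3}\right) + 456\right) \frac{369}{4} = \left(-196 + 456\right) \frac{369}{4} = 260 \cdot \frac{369}{4} = 23985$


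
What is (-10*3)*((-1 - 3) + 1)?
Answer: 90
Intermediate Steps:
(-10*3)*((-1 - 3) + 1) = -30*(-4 + 1) = -30*(-3) = 90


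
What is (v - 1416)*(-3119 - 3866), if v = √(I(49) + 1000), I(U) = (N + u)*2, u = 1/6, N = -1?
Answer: 9890760 - 6985*√8985/3 ≈ 9.6701e+6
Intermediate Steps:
u = ⅙ ≈ 0.16667
I(U) = -5/3 (I(U) = (-1 + ⅙)*2 = -⅚*2 = -5/3)
v = √8985/3 (v = √(-5/3 + 1000) = √(2995/3) = √8985/3 ≈ 31.596)
(v - 1416)*(-3119 - 3866) = (√8985/3 - 1416)*(-3119 - 3866) = (-1416 + √8985/3)*(-6985) = 9890760 - 6985*√8985/3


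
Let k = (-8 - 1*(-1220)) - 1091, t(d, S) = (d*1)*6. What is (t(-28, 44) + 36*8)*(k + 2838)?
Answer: 355080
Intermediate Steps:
t(d, S) = 6*d (t(d, S) = d*6 = 6*d)
k = 121 (k = (-8 + 1220) - 1091 = 1212 - 1091 = 121)
(t(-28, 44) + 36*8)*(k + 2838) = (6*(-28) + 36*8)*(121 + 2838) = (-168 + 288)*2959 = 120*2959 = 355080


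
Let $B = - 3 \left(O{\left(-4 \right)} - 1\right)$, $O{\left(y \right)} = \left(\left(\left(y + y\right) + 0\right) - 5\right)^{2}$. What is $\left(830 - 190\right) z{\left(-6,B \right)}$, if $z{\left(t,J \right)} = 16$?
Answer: $10240$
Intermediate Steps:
$O{\left(y \right)} = \left(-5 + 2 y\right)^{2}$ ($O{\left(y \right)} = \left(\left(2 y + 0\right) - 5\right)^{2} = \left(2 y - 5\right)^{2} = \left(-5 + 2 y\right)^{2}$)
$B = -504$ ($B = - 3 \left(\left(-5 + 2 \left(-4\right)\right)^{2} - 1\right) = - 3 \left(\left(-5 - 8\right)^{2} - 1\right) = - 3 \left(\left(-13\right)^{2} - 1\right) = - 3 \left(169 - 1\right) = \left(-3\right) 168 = -504$)
$\left(830 - 190\right) z{\left(-6,B \right)} = \left(830 - 190\right) 16 = 640 \cdot 16 = 10240$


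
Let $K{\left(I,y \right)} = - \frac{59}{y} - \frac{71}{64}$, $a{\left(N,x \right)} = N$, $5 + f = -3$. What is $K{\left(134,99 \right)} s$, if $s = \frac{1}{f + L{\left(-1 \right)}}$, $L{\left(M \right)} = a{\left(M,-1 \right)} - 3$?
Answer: $\frac{10805}{76032} \approx 0.14211$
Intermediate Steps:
$f = -8$ ($f = -5 - 3 = -8$)
$L{\left(M \right)} = -3 + M$ ($L{\left(M \right)} = M - 3 = -3 + M$)
$K{\left(I,y \right)} = - \frac{71}{64} - \frac{59}{y}$ ($K{\left(I,y \right)} = - \frac{59}{y} - \frac{71}{64} = - \frac{71}{64} - \frac{59}{y}$)
$s = - \frac{1}{12}$ ($s = \frac{1}{-8 - 4} = \frac{1}{-12} = - \frac{1}{12} \approx -0.083333$)
$K{\left(134,99 \right)} s = \left(- \frac{71}{64} - \frac{59}{99}\right) \left(- \frac{1}{12}\right) = \left(- \frac{10805}{6336}\right) \left(- \frac{1}{12}\right) = \frac{10805}{76032}$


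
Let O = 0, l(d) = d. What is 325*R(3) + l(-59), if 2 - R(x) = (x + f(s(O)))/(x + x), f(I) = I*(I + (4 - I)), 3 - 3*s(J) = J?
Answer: 1271/6 ≈ 211.83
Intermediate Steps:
s(J) = 1 - J/3
f(I) = 4*I (f(I) = I*4 = 4*I)
R(x) = 2 - (4 + x)/(2*x) (R(x) = 2 - (x + 4*(1 - 1/3*0))/(x + x) = 2 - (x + 4*(1 + 0))/(2*x) = 2 - (x + 4*1)*1/(2*x) = 2 - (x + 4)*1/(2*x) = 2 - (4 + x)*1/(2*x) = 2 - (4 + x)/(2*x))
325*R(3) + l(-59) = 325*(3/2 - 2/3) - 59 = 325*(5/6) - 59 = 1625/6 - 59 = 1271/6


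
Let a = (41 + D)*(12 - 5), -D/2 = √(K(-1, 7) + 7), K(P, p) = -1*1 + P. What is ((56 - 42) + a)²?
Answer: 91581 - 8428*√5 ≈ 72735.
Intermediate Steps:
K(P, p) = -1 + P
D = -2*√5 (D = -2*√((-1 - 1) + 7) = -2*√(-2 + 7) = -2*√5 ≈ -4.4721)
a = 287 - 14*√5 (a = (41 - 2*√5)*(12 - 5) = (41 - 2*√5)*7 = 287 - 14*√5 ≈ 255.70)
((56 - 42) + a)² = ((56 - 42) + (287 - 14*√5))² = (14 + (287 - 14*√5))² = (301 - 14*√5)²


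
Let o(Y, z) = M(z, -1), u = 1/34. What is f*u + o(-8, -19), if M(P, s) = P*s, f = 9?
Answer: 655/34 ≈ 19.265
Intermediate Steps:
u = 1/34 ≈ 0.029412
o(Y, z) = -z (o(Y, z) = z*(-1) = -z)
f*u + o(-8, -19) = 9*(1/34) - 1*(-19) = 9/34 + 19 = 655/34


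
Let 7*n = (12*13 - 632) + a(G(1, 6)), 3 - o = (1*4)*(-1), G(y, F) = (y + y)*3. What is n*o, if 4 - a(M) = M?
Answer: -478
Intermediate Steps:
G(y, F) = 6*y (G(y, F) = (2*y)*3 = 6*y)
o = 7 (o = 3 - 1*4*(-1) = 3 - 4*(-1) = 3 - 1*(-4) = 3 + 4 = 7)
a(M) = 4 - M
n = -478/7 (n = ((12*13 - 632) + (4 - 6))/7 = ((156 - 632) + (4 - 1*6))/7 = (-476 + (4 - 6))/7 = (-476 - 2)/7 = (⅐)*(-478) = -478/7 ≈ -68.286)
n*o = -478/7*7 = -478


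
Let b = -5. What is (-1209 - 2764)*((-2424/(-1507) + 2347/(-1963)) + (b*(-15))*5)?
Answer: -32206290982/21593 ≈ -1.4915e+6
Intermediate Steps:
(-1209 - 2764)*((-2424/(-1507) + 2347/(-1963)) + (b*(-15))*5) = (-1209 - 2764)*((-2424/(-1507) + 2347/(-1963)) - 5*(-15)*5) = -3973*((-2424*(-1/1507) + 2347*(-1/1963)) + 75*5) = -3973*((2424/1507 - 2347/1963) + 375) = -3973*(1221383/2958241 + 375) = -3973*1110561758/2958241 = -32206290982/21593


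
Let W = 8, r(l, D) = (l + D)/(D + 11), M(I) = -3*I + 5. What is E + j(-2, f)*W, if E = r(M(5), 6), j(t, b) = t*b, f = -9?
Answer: 2444/17 ≈ 143.76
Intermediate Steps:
M(I) = 5 - 3*I
r(l, D) = (D + l)/(11 + D)
j(t, b) = b*t
E = -4/17 (E = (6 + (5 - 3*5))/(11 + 6) = (6 + (5 - 15))/17 = (6 - 10)/17 = (1/17)*(-4) = -4/17 ≈ -0.23529)
E + j(-2, f)*W = -4/17 - 9*(-2)*8 = -4/17 + 18*8 = -4/17 + 144 = 2444/17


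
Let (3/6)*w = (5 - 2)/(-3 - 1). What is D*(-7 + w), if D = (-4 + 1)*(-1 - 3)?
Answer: -102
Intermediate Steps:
D = 12 (D = -3*(-4) = 12)
w = -3/2 (w = 2*((5 - 2)/(-3 - 1)) = 2*(3/(-4)) = 2*(3*(-¼)) = 2*(-¾) = -3/2 ≈ -1.5000)
D*(-7 + w) = 12*(-7 - 3/2) = 12*(-17/2) = -102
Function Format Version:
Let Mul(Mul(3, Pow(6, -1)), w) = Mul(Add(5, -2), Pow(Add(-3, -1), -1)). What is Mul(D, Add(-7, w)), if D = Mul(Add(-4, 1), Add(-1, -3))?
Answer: -102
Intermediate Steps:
D = 12 (D = Mul(-3, -4) = 12)
w = Rational(-3, 2) (w = Mul(2, Mul(Add(5, -2), Pow(Add(-3, -1), -1))) = Mul(2, Mul(3, Pow(-4, -1))) = Mul(2, Mul(3, Rational(-1, 4))) = Mul(2, Rational(-3, 4)) = Rational(-3, 2) ≈ -1.5000)
Mul(D, Add(-7, w)) = Mul(12, Add(-7, Rational(-3, 2))) = Mul(12, Rational(-17, 2)) = -102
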